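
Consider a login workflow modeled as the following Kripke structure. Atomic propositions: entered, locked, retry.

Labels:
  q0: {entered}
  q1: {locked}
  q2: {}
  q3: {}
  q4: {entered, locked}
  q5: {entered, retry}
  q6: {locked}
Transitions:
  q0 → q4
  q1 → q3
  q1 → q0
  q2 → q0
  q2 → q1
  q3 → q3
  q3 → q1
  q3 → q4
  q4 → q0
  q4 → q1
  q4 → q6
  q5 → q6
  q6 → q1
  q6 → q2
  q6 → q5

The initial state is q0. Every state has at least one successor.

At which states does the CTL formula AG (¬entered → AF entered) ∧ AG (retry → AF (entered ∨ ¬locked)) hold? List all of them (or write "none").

States satisfying ¬entered → AF entered: {q0, q4, q5}.
States satisfying AG (¬entered → AF entered): ∅.
States satisfying retry → AF (entered ∨ ¬locked): {q0, q1, q2, q3, q4, q5, q6}.
States satisfying AG (retry → AF (entered ∨ ¬locked)): {q0, q1, q2, q3, q4, q5, q6}.
States satisfying AG (¬entered → AF entered) ∧ AG (retry → AF (entered ∨ ¬locked)): ∅.

none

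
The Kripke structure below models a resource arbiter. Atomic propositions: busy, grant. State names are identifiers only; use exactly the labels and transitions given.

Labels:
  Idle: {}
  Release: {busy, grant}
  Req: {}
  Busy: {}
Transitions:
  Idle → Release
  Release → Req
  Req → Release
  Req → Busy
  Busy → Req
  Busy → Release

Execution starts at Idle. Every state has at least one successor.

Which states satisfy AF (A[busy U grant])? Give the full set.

{Idle, Release}

States satisfying A[busy U grant]: {Release}.
States satisfying AF (A[busy U grant]): {Idle, Release}.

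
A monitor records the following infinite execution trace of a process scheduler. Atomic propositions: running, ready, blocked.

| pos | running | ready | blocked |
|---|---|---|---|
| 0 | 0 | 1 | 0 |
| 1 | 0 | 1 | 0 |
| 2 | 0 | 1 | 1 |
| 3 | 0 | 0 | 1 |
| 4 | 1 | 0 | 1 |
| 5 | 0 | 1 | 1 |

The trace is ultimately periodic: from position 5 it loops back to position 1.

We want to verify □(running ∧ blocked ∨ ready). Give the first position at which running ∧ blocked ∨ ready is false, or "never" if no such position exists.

Check running ∧ blocked ∨ ready at each position in order: 0 ✓, 1 ✓, 2 ✓.
At position 3 the labels are {blocked}, so running ∧ blocked ∨ ready is false there. This is the first violation.

3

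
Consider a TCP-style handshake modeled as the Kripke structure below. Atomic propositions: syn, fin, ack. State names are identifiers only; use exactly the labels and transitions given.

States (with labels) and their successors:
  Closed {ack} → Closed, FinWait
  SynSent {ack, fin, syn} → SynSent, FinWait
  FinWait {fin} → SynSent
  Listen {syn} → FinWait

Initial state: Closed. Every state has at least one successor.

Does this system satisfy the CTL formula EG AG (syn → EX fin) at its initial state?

Yes

States satisfying AG (syn → EX fin): {Closed, SynSent, FinWait, Listen}.
States satisfying EG AG (syn → EX fin): {Closed, SynSent, FinWait, Listen}.
Closed ∈ Sat(EG AG (syn → EX fin)).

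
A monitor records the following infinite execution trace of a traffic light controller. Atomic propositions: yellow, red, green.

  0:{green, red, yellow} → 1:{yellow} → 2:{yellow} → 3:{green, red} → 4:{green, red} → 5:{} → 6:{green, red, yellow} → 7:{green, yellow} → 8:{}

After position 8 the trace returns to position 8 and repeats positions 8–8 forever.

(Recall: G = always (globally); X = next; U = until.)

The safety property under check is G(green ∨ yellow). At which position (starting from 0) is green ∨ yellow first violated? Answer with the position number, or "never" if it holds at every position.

5

Check green ∨ yellow at each position in order: 0 ✓, 1 ✓, 2 ✓, 3 ✓, 4 ✓.
At position 5 the labels are {}, so green ∨ yellow is false there. This is the first violation.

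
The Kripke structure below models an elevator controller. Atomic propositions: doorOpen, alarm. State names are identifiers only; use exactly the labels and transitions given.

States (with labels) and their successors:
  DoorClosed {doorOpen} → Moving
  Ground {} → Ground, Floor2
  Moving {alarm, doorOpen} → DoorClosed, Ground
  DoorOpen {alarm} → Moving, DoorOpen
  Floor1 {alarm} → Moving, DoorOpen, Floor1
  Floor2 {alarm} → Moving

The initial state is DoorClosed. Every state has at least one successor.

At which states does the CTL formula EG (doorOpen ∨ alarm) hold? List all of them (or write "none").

{DoorClosed, Moving, DoorOpen, Floor1, Floor2}

States satisfying doorOpen ∨ alarm: {DoorClosed, Moving, DoorOpen, Floor1, Floor2}.
States satisfying EG (doorOpen ∨ alarm): {DoorClosed, Moving, DoorOpen, Floor1, Floor2}.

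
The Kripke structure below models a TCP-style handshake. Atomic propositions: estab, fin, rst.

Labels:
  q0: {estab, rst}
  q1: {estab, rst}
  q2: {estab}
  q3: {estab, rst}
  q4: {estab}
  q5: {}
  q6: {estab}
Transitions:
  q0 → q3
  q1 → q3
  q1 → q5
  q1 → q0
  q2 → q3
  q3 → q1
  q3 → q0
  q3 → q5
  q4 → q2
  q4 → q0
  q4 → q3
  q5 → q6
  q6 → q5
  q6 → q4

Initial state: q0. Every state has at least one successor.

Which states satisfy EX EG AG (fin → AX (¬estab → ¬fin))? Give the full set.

States satisfying EG AG (fin → AX (¬estab → ¬fin)): {q0, q1, q2, q3, q4, q5, q6}.
States satisfying EX EG AG (fin → AX (¬estab → ¬fin)): {q0, q1, q2, q3, q4, q5, q6}.

{q0, q1, q2, q3, q4, q5, q6}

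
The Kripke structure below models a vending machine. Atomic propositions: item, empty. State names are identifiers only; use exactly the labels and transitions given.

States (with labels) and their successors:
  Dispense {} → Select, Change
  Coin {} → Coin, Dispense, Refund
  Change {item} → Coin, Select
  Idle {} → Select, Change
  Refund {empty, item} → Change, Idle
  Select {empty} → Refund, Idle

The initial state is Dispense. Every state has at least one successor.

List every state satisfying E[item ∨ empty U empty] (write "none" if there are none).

{Change, Refund, Select}

States satisfying item ∨ empty: {Change, Refund, Select}.
States satisfying empty: {Refund, Select}.
States satisfying E[item ∨ empty U empty]: {Change, Refund, Select}.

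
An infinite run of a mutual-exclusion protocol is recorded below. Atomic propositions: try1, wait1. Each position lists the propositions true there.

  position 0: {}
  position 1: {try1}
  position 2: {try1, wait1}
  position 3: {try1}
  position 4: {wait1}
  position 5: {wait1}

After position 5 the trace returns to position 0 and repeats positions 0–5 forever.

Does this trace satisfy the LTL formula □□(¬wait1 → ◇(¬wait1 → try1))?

Yes

□(¬wait1 → ◇(¬wait1 → try1)) holds at every position 0..5, and those are all positions ever visited, so □□(¬wait1 → ◇(¬wait1 → try1)) holds.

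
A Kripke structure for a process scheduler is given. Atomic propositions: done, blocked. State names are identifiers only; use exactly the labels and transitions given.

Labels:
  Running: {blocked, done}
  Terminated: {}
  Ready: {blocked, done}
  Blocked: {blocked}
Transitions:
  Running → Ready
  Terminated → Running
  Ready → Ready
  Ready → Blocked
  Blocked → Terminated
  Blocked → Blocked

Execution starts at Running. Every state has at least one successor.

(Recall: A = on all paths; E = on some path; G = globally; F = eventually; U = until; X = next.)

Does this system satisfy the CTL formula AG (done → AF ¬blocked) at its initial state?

Violated

States satisfying done → AF ¬blocked: {Terminated, Blocked}.
States satisfying AG (done → AF ¬blocked): ∅.
Ready is reachable from Running and violates done → AF ¬blocked, so AG fails at Running.
Running ∉ Sat(AG (done → AF ¬blocked)).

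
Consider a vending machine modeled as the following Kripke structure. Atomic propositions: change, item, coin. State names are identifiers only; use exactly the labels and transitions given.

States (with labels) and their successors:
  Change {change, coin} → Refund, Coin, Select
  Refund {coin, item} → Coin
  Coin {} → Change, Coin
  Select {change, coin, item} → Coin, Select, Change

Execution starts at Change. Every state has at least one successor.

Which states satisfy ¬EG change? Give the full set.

States satisfying change: {Change, Select}.
States satisfying EG change: {Change, Select}.
States satisfying ¬EG change: {Refund, Coin}.

{Refund, Coin}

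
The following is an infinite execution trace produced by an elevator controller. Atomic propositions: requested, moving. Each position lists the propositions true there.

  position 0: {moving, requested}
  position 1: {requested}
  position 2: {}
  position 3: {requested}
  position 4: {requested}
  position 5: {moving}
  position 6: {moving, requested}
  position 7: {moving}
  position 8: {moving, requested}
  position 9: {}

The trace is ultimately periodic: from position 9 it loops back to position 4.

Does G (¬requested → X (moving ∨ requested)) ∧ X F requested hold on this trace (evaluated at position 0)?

Satisfied

¬requested → X (moving ∨ requested) holds at every position 0..9, and those are all positions ever visited, so G (¬requested → X (moving ∨ requested)) holds.
Positions where ¬requested holds: 2, 5, 7, 9.
Check X (moving ∨ requested) at each: 2→ok, 5→ok, 7→ok, 9→ok.
The position after 0 is 1; F requested is true there.
At position 0: G (¬requested → X (moving ∨ requested)) is true; X F requested is true; so G (¬requested → X (moving ∨ requested)) ∧ X F requested is true.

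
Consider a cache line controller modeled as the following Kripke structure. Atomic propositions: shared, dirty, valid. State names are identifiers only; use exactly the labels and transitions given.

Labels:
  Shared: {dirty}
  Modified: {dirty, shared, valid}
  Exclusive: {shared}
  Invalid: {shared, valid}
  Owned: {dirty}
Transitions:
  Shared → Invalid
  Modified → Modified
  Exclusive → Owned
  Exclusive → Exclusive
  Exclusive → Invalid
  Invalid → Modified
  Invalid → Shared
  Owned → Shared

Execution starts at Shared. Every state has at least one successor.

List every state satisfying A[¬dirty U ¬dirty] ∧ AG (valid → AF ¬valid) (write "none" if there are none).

States satisfying ¬dirty: {Exclusive, Invalid}.
States satisfying A[¬dirty U ¬dirty]: {Exclusive, Invalid}.
States satisfying valid → AF ¬valid: {Shared, Exclusive, Owned}.
States satisfying AG (valid → AF ¬valid): ∅.
States satisfying A[¬dirty U ¬dirty] ∧ AG (valid → AF ¬valid): ∅.

none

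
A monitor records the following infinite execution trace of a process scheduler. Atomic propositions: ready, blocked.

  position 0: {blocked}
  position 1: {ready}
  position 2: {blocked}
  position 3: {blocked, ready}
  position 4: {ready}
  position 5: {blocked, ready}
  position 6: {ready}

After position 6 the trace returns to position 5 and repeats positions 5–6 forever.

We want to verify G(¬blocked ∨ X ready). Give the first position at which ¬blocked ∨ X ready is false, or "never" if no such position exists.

¬blocked ∨ X ready holds at every position 0..6, and those are all the positions the trace ever visits, so the invariant G(¬blocked ∨ X ready) is never violated.

never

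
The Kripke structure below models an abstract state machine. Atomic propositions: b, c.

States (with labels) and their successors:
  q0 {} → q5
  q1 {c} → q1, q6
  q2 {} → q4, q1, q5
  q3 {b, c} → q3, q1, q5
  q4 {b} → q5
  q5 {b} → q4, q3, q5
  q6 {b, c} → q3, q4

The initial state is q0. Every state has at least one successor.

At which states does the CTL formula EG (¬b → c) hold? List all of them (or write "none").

States satisfying ¬b → c: {q1, q3, q4, q5, q6}.
States satisfying EG (¬b → c): {q1, q3, q4, q5, q6}.

{q1, q3, q4, q5, q6}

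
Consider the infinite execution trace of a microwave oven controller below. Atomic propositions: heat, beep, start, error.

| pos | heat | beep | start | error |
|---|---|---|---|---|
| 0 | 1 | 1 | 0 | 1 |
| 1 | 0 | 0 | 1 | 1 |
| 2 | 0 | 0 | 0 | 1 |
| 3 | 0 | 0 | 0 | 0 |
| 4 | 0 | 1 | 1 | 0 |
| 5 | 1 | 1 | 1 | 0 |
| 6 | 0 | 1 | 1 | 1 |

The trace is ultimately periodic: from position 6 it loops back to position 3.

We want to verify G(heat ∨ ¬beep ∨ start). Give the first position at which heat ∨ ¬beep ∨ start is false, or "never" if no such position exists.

heat ∨ ¬beep ∨ start holds at every position 0..6, and those are all the positions the trace ever visits, so the invariant G(heat ∨ ¬beep ∨ start) is never violated.

never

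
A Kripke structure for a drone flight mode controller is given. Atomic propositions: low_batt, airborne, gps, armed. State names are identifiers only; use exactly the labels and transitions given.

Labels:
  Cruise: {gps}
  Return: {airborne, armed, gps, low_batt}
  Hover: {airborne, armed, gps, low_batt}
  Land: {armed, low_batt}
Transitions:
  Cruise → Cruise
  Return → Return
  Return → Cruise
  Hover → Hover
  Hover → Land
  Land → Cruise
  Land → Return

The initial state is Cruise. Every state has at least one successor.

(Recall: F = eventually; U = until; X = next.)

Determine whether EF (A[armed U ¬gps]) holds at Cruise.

Violated

States satisfying A[armed U ¬gps]: {Land}.
States satisfying EF (A[armed U ¬gps]): {Hover, Land}.
No suitable path/successor from Cruise witnesses the formula.
Cruise ∉ Sat(EF (A[armed U ¬gps])).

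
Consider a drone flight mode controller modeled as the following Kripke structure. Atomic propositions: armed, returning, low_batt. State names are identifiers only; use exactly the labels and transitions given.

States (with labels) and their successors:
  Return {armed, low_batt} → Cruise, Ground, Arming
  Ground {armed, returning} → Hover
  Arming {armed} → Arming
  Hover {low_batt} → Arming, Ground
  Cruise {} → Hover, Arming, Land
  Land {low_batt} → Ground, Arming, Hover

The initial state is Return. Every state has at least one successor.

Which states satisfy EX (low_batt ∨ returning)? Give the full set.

{Return, Ground, Hover, Cruise, Land}

States satisfying low_batt ∨ returning: {Return, Ground, Hover, Land}.
States satisfying EX (low_batt ∨ returning): {Return, Ground, Hover, Cruise, Land}.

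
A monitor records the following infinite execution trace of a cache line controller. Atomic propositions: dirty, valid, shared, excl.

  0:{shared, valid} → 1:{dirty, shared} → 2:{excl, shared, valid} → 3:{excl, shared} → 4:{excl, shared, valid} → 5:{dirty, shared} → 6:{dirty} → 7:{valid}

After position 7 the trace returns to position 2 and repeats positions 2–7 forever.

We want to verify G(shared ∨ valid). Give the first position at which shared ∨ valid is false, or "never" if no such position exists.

6

Check shared ∨ valid at each position in order: 0 ✓, 1 ✓, 2 ✓, 3 ✓, 4 ✓, 5 ✓.
At position 6 the labels are {dirty}, so shared ∨ valid is false there. This is the first violation.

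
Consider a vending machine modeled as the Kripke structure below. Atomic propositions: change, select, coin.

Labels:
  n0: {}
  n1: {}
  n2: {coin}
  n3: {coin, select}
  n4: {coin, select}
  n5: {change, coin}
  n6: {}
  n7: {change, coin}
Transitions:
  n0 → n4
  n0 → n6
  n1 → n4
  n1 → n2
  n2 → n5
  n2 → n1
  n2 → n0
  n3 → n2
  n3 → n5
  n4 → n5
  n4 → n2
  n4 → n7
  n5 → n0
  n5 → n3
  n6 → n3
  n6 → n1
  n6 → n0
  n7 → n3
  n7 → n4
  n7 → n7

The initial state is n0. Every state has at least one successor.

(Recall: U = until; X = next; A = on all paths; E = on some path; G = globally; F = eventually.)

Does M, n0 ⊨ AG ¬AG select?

States satisfying ¬AG select: {n0, n1, n2, n3, n4, n5, n6, n7}.
States satisfying AG ¬AG select: {n0, n1, n2, n3, n4, n5, n6, n7}.
Every state reachable from n0 satisfies ¬AG select.
n0 ∈ Sat(AG ¬AG select).

Yes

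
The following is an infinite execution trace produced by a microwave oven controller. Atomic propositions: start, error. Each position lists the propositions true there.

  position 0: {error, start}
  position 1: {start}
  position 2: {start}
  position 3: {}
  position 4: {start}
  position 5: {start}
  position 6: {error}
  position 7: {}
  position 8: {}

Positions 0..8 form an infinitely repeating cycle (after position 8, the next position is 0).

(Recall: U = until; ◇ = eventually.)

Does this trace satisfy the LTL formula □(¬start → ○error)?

¬start → ○error must hold at every position from 0 onward. It fails at position 3, so □(¬start → ○error) is false.
Positions where ¬start holds: 3, 6, 7, 8.
Check ○error at each: 3→fails, 6→fails, 7→fails, 8→ok.

Violated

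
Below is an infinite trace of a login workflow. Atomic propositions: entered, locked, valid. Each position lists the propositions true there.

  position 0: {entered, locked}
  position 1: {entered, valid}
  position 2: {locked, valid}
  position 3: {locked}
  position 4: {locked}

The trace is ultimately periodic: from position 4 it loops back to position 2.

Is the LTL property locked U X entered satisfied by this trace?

Yes

Walking from position 0: X entered first holds at position 0, and locked holds at every earlier position along the way, so locked U X entered holds.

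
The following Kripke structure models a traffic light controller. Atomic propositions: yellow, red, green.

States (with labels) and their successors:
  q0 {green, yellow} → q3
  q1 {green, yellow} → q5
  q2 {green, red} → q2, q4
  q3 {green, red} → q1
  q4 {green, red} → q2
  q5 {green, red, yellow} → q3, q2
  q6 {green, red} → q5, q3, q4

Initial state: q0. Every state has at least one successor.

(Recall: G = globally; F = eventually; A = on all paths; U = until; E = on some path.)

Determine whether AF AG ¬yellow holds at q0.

States satisfying AG ¬yellow: {q2, q4}.
States satisfying AF AG ¬yellow: {q2, q4}.
There is a path from q0 along which AG ¬yellow never holds.
q0 ∉ Sat(AF AG ¬yellow).

Does not hold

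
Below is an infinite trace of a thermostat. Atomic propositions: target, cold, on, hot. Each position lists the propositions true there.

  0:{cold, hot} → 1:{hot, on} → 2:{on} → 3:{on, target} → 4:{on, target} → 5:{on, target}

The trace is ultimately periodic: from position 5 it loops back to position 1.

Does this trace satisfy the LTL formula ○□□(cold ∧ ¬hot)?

Does not hold

The position after 0 is 1; □□(cold ∧ ¬hot) is false there.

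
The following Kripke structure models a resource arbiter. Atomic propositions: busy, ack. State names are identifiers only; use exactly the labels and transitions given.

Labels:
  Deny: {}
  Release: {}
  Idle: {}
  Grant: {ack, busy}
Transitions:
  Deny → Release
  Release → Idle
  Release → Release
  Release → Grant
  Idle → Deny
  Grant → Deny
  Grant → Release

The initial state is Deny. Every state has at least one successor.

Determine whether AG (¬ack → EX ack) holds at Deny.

Violated

States satisfying ¬ack → EX ack: {Release, Grant}.
States satisfying AG (¬ack → EX ack): ∅.
Deny is reachable from Deny and violates ¬ack → EX ack, so AG fails at Deny.
Deny ∉ Sat(AG (¬ack → EX ack)).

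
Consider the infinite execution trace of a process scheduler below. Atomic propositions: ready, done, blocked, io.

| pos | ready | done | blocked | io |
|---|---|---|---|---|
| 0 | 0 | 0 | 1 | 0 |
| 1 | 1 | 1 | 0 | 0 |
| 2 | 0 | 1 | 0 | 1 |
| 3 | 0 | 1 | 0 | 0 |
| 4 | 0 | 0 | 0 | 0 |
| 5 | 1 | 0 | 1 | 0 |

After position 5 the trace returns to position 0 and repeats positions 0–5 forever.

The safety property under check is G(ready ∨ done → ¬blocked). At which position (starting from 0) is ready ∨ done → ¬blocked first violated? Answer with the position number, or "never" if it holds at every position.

Check ready ∨ done → ¬blocked at each position in order: 0 ✓, 1 ✓, 2 ✓, 3 ✓, 4 ✓.
At position 5 the labels are {blocked, ready}, so ready ∨ done → ¬blocked is false there. This is the first violation.

5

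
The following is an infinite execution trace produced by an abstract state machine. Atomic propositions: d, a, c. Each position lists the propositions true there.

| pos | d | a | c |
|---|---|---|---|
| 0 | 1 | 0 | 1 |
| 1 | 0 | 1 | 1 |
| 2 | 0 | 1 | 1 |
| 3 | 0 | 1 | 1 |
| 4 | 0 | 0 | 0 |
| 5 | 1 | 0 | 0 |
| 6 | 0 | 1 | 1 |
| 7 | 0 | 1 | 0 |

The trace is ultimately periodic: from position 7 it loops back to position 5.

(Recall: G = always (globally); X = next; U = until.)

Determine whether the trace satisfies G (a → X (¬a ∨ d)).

Violated

a → X (¬a ∨ d) must hold at every position from 0 onward. It fails at position 1, so G (a → X (¬a ∨ d)) is false.
Positions where a holds: 1, 2, 3, 6, 7.
Check X (¬a ∨ d) at each: 1→fails, 2→fails, 3→ok, 6→fails, 7→ok.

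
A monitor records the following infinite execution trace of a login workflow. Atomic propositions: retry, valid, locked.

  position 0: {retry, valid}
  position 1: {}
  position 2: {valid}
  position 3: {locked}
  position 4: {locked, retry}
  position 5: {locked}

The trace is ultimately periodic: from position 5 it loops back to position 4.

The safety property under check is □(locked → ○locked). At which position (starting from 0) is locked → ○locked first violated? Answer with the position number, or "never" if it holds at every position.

locked → ○locked holds at every position 0..5, and those are all the positions the trace ever visits, so the invariant □(locked → ○locked) is never violated.

never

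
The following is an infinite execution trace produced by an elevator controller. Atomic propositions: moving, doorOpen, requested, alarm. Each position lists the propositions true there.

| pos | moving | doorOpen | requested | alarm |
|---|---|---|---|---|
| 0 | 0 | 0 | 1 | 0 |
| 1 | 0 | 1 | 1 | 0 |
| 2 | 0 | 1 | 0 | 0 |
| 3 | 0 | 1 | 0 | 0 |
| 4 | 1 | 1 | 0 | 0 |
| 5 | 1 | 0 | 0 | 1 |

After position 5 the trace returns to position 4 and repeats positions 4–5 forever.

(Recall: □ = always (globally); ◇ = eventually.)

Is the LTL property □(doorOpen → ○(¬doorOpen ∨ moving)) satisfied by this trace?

doorOpen → ○(¬doorOpen ∨ moving) must hold at every position from 0 onward. It fails at position 1, so □(doorOpen → ○(¬doorOpen ∨ moving)) is false.
Positions where doorOpen holds: 1, 2, 3, 4.
Check ○(¬doorOpen ∨ moving) at each: 1→fails, 2→fails, 3→ok, 4→ok.

Does not hold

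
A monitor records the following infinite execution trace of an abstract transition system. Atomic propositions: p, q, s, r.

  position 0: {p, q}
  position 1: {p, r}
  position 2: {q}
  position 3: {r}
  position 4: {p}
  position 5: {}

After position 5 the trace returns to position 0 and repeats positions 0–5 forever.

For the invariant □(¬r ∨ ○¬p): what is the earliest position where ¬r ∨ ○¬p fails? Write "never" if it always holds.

Check ¬r ∨ ○¬p at each position in order: 0 ✓, 1 ✓, 2 ✓.
At position 3 the labels are {r} and the next position 4 has {p}, so ¬r ∨ ○¬p is false there. This is the first violation.

3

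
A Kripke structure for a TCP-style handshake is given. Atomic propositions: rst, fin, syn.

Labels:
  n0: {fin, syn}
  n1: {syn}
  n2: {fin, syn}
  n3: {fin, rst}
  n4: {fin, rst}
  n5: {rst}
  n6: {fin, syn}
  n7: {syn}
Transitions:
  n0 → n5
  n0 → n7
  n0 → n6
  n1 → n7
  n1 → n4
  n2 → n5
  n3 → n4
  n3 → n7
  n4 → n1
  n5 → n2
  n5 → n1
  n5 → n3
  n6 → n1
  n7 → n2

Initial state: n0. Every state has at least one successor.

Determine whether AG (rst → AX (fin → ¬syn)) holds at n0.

Does not hold

States satisfying rst → AX (fin → ¬syn): {n0, n1, n2, n3, n4, n6, n7}.
States satisfying AG (rst → AX (fin → ¬syn)): ∅.
n5 is reachable from n0 and violates rst → AX (fin → ¬syn), so AG fails at n0.
n0 ∉ Sat(AG (rst → AX (fin → ¬syn))).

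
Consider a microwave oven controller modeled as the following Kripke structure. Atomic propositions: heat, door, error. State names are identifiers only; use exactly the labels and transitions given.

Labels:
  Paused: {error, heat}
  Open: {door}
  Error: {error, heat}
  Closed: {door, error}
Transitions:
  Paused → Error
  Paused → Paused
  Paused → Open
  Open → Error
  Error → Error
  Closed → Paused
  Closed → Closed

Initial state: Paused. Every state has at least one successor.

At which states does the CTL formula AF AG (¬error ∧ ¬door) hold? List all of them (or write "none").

none

States satisfying AG (¬error ∧ ¬door): ∅.
States satisfying AF AG (¬error ∧ ¬door): ∅.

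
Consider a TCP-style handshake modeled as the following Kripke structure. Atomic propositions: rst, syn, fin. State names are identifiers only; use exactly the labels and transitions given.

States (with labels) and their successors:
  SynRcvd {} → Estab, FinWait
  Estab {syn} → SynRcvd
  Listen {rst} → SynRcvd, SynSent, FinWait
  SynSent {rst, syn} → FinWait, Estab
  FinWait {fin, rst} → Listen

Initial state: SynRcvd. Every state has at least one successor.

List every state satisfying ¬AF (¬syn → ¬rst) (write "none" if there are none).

States satisfying ¬syn → ¬rst: {SynRcvd, Estab, SynSent}.
States satisfying AF (¬syn → ¬rst): {SynRcvd, Estab, SynSent}.
States satisfying ¬AF (¬syn → ¬rst): {Listen, FinWait}.

{Listen, FinWait}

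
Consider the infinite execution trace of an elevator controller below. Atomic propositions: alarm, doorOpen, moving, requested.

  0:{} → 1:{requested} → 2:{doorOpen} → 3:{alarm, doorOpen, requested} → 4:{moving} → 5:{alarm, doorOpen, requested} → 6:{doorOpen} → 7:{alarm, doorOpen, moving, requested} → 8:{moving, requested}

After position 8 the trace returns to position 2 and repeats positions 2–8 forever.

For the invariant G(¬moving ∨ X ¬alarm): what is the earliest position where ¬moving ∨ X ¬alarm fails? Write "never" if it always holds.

4

Check ¬moving ∨ X ¬alarm at each position in order: 0 ✓, 1 ✓, 2 ✓, 3 ✓.
At position 4 the labels are {moving} and the next position 5 has {alarm, doorOpen, requested}, so ¬moving ∨ X ¬alarm is false there. This is the first violation.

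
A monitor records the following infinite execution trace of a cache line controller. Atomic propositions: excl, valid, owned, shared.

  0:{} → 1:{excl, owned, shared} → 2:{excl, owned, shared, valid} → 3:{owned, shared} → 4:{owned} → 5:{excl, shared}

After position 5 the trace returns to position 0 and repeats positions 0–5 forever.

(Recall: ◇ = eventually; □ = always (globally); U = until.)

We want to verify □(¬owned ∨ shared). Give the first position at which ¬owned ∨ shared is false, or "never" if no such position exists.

4

Check ¬owned ∨ shared at each position in order: 0 ✓, 1 ✓, 2 ✓, 3 ✓.
At position 4 the labels are {owned}, so ¬owned ∨ shared is false there. This is the first violation.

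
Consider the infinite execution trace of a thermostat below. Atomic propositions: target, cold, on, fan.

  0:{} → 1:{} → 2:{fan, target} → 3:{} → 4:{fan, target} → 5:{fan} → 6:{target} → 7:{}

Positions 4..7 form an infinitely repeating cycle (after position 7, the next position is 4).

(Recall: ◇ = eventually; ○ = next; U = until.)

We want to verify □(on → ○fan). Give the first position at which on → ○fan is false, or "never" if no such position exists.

on → ○fan holds at every position 0..7, and those are all the positions the trace ever visits, so the invariant □(on → ○fan) is never violated.

never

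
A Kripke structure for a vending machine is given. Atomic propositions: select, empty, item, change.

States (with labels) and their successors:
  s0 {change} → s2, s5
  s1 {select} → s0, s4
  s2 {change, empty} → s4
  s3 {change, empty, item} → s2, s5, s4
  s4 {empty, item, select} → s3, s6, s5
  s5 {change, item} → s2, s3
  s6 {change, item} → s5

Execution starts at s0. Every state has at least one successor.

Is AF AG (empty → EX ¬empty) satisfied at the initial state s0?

No

States satisfying AG (empty → EX ¬empty): ∅.
States satisfying AF AG (empty → EX ¬empty): ∅.
There is a path from s0 along which AG (empty → EX ¬empty) never holds.
s0 ∉ Sat(AF AG (empty → EX ¬empty)).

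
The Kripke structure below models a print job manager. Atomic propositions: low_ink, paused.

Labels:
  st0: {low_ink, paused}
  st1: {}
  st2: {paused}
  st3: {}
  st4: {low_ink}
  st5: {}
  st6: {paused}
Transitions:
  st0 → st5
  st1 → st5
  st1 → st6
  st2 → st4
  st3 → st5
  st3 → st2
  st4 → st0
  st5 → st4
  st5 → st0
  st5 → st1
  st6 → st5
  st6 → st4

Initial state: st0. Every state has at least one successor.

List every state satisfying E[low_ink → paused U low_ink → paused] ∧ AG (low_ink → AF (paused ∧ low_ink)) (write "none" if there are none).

{st0, st1, st2, st3, st5, st6}

States satisfying low_ink → paused: {st0, st1, st2, st3, st5, st6}.
States satisfying E[low_ink → paused U low_ink → paused]: {st0, st1, st2, st3, st5, st6}.
States satisfying low_ink → AF (paused ∧ low_ink): {st0, st1, st2, st3, st4, st5, st6}.
States satisfying AG (low_ink → AF (paused ∧ low_ink)): {st0, st1, st2, st3, st4, st5, st6}.
States satisfying E[low_ink → paused U low_ink → paused] ∧ AG (low_ink → AF (paused ∧ low_ink)): {st0, st1, st2, st3, st5, st6}.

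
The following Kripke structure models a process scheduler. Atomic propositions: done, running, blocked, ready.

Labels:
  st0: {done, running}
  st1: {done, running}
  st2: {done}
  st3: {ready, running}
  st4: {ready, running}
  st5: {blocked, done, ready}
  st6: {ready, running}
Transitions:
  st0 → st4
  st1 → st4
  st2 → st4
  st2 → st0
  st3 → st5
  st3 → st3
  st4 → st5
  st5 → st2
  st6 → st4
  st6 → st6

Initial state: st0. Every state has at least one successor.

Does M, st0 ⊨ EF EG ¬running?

States satisfying EG ¬running: ∅.
States satisfying EF EG ¬running: ∅.
No suitable path/successor from st0 witnesses the formula.
st0 ∉ Sat(EF EG ¬running).

Violated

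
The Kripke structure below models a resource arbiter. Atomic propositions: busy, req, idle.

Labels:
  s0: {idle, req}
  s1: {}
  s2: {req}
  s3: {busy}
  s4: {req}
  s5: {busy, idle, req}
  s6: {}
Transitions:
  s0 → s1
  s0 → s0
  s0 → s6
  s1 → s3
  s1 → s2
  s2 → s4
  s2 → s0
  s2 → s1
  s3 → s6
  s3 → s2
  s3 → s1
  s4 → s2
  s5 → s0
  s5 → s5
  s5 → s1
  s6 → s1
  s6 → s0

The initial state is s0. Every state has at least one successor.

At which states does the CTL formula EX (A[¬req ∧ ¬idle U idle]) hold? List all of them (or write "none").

States satisfying A[¬req ∧ ¬idle U idle]: {s0, s5}.
States satisfying EX (A[¬req ∧ ¬idle U idle]): {s0, s2, s5, s6}.

{s0, s2, s5, s6}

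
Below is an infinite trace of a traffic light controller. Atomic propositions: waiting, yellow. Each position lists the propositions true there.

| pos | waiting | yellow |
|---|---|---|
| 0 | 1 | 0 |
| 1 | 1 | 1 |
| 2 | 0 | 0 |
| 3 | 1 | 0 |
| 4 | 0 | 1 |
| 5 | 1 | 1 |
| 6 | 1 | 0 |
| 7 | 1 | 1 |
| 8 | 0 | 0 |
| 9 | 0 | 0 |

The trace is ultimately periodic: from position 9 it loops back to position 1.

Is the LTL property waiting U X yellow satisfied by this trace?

Walking from position 0: X yellow first holds at position 0, and waiting holds at every earlier position along the way, so waiting U X yellow holds.

Yes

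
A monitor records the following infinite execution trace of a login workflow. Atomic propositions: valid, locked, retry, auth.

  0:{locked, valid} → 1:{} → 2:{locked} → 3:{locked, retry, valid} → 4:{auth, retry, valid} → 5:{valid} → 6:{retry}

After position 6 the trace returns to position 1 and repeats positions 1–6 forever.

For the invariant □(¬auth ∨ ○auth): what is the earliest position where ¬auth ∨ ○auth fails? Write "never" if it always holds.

4

Check ¬auth ∨ ○auth at each position in order: 0 ✓, 1 ✓, 2 ✓, 3 ✓.
At position 4 the labels are {auth, retry, valid} and the next position 5 has {valid}, so ¬auth ∨ ○auth is false there. This is the first violation.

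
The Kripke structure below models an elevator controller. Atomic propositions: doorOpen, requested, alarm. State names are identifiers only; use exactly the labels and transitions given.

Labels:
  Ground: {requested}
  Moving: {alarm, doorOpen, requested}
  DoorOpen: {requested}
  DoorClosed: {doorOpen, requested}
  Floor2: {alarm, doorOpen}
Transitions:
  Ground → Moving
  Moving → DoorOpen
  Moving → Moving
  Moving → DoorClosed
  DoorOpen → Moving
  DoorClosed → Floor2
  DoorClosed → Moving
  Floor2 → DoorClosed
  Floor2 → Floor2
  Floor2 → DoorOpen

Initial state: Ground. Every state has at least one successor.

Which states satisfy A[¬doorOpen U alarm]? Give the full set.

{Ground, Moving, DoorOpen, Floor2}

States satisfying ¬doorOpen: {Ground, DoorOpen}.
States satisfying alarm: {Moving, Floor2}.
States satisfying A[¬doorOpen U alarm]: {Ground, Moving, DoorOpen, Floor2}.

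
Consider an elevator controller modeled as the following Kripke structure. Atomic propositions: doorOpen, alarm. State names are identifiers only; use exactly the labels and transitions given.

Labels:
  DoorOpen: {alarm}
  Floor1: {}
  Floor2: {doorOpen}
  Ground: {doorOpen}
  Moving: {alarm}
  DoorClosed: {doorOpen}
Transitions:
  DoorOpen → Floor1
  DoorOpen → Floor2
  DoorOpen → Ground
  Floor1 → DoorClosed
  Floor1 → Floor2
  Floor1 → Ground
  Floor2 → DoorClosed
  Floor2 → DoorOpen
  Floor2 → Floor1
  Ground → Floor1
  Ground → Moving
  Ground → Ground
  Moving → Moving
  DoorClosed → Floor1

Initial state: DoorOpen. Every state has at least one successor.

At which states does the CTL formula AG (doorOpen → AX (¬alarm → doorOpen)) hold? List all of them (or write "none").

States satisfying doorOpen → AX (¬alarm → doorOpen): {DoorOpen, Floor1, Moving}.
States satisfying AG (doorOpen → AX (¬alarm → doorOpen)): {Moving}.

{Moving}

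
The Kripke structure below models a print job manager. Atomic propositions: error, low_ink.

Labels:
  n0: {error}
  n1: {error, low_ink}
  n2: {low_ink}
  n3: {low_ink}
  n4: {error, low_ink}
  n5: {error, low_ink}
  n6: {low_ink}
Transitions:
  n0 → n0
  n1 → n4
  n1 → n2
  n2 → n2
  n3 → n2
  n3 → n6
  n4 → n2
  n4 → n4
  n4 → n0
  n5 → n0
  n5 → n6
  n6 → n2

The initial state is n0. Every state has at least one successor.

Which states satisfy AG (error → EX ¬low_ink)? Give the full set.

{n0, n2, n3, n4, n5, n6}

States satisfying error → EX ¬low_ink: {n0, n2, n3, n4, n5, n6}.
States satisfying AG (error → EX ¬low_ink): {n0, n2, n3, n4, n5, n6}.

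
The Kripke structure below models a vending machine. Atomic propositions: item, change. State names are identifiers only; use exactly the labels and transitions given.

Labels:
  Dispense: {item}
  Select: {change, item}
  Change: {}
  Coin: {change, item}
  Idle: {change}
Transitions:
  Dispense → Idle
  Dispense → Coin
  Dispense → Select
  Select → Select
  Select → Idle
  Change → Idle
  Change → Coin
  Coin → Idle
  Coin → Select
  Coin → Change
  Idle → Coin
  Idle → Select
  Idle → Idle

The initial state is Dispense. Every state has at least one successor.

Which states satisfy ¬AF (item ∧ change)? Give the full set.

States satisfying item ∧ change: {Select, Coin}.
States satisfying AF (item ∧ change): {Select, Coin}.
States satisfying ¬AF (item ∧ change): {Dispense, Change, Idle}.

{Dispense, Change, Idle}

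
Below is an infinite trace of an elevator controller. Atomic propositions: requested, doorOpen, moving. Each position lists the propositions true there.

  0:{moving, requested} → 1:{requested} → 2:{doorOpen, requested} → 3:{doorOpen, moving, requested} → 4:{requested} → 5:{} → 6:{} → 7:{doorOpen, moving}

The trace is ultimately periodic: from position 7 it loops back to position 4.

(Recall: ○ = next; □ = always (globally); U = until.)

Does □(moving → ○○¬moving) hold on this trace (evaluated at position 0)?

moving → ○○¬moving holds at every position 0..7, and those are all positions ever visited, so □(moving → ○○¬moving) holds.
Positions where moving holds: 0, 3, 7.
Check ○○¬moving at each: 0→ok, 3→ok, 7→ok.

Satisfied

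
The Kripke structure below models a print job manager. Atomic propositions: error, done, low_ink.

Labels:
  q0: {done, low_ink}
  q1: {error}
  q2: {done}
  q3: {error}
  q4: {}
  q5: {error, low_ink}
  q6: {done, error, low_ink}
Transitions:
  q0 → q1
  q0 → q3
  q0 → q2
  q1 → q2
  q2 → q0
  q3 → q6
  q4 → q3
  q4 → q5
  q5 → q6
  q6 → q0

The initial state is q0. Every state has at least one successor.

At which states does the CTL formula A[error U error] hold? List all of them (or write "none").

States satisfying error: {q1, q3, q5, q6}.
States satisfying A[error U error]: {q1, q3, q5, q6}.

{q1, q3, q5, q6}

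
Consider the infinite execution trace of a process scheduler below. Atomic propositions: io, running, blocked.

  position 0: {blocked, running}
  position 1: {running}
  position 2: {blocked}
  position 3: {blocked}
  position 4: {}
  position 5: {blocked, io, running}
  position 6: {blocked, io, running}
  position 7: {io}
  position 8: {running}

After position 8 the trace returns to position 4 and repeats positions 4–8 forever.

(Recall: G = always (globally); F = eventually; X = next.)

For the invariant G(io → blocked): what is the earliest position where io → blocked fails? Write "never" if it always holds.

Check io → blocked at each position in order: 0 ✓, 1 ✓, 2 ✓, 3 ✓, 4 ✓, 5 ✓, 6 ✓.
At position 7 the labels are {io}, so io → blocked is false there. This is the first violation.

7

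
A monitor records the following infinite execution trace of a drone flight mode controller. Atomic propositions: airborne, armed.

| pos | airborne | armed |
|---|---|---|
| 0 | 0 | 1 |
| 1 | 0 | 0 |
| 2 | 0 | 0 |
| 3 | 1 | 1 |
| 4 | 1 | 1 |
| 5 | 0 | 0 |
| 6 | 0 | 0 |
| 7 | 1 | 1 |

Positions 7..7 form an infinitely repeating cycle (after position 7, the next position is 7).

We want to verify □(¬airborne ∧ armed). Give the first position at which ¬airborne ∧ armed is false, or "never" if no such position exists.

1

Check ¬airborne ∧ armed at each position in order: 0 ✓.
At position 1 the labels are {}, so ¬airborne ∧ armed is false there. This is the first violation.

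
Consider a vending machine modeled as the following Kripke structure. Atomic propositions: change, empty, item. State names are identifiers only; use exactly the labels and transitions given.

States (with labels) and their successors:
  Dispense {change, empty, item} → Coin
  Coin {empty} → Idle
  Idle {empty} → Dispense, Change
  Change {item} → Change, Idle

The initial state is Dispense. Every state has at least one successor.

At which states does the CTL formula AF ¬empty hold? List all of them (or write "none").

States satisfying ¬empty: {Change}.
States satisfying AF ¬empty: {Change}.

{Change}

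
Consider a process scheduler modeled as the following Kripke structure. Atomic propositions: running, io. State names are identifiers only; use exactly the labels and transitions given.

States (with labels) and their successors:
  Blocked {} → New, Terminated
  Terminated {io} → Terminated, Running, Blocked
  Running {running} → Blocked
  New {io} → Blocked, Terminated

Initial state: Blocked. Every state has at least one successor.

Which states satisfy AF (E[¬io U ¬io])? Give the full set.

States satisfying E[¬io U ¬io]: {Blocked, Running}.
States satisfying AF (E[¬io U ¬io]): {Blocked, Running}.

{Blocked, Running}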